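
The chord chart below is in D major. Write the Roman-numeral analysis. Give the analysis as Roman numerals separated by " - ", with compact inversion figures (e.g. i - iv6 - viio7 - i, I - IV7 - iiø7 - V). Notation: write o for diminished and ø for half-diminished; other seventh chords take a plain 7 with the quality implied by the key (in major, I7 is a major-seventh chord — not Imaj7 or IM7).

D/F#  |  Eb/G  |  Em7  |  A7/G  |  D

I6 - bII6 - ii7 - V42 - I

D/F#: root D is the tonic; major triad there is I6.
Eb/G: major triad on Eb — chromatic; Eb is the lowered second degree, so this is the Neapolitan sixth, bII6 (third, G, in the bass — hence the 6).
Em7 has root E, degree 2 in D major, so ii7.
A7/G: dominant seventh chord on A = scale degree 5 → V42.
D: major triad on D = scale degree 1 → I.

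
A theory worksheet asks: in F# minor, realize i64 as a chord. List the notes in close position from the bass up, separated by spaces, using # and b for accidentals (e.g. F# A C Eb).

C# F# A

In F# minor, scale degree 1 is F#, and the diatonic chord built there is a minor triad.
That chord is spelled F#-A-C#.
The figured bass 64 indicates second inversion, placing the fifth (C#) in the bass: C#-F#-A.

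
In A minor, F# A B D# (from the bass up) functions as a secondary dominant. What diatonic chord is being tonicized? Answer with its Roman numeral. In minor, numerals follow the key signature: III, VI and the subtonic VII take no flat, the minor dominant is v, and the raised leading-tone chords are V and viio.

The chord is a dominant seventh chord on B.
A dominant resolves down a perfect fifth: B → E. In A minor, E is scale degree 5, i.e. V.

V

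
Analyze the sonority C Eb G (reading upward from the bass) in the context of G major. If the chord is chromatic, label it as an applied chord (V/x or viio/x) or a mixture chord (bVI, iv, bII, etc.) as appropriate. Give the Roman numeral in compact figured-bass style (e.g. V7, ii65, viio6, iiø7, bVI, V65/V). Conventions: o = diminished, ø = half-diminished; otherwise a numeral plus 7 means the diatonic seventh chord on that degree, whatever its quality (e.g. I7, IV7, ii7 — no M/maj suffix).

Stacked in thirds the chord is C-Eb-G: a minor triad on C.
C is the fourth degree of G major. This is the minor subdominant, borrowed from the parallel minor.

iv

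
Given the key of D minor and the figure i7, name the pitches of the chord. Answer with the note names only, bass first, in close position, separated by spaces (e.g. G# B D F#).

D F A C

In D minor, scale degree 1 is D, and the diatonic chord built there is a minor seventh chord.
That chord is spelled D-F-A-C.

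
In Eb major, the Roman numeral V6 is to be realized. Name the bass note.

D

V in Eb major has root Bb; the chord is Bb-D-F.
The figure 6 means first inversion — the third is in the bass.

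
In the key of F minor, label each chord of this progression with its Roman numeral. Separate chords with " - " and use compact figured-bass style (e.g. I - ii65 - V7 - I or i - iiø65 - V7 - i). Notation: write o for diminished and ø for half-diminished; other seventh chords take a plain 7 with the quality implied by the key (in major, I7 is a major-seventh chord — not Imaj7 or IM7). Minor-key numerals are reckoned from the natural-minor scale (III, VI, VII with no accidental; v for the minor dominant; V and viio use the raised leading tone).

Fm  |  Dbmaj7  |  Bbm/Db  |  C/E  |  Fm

i - VI7 - iv6 - V6 - i

Fm has root F, degree 1 in F minor, so i.
Dbmaj7: major seventh chord on Db = scale degree 6 → VI7.
Bbm/Db has root Bb, degree 4 in F minor, so iv6.
C/E: root C is the dominant; major triad there is V6.
Fm: minor triad on F = scale degree 1 → i.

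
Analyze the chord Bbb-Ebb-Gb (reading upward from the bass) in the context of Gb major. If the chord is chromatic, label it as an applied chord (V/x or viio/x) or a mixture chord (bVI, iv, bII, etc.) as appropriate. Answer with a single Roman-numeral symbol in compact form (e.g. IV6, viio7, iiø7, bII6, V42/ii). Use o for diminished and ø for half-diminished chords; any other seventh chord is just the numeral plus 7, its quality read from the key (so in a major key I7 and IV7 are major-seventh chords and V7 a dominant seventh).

The pitches Ebb-Gb-Bbb form a major triad rooted on Ebb.
Ebb is the lowered sixth degree of Gb major (diatonic 6 would be Eb). This is a major triad on the lowered sixth degree, borrowed from the parallel minor.
With Bbb in the bass the chord is in second inversion, so the figured bass is 64.

bVI64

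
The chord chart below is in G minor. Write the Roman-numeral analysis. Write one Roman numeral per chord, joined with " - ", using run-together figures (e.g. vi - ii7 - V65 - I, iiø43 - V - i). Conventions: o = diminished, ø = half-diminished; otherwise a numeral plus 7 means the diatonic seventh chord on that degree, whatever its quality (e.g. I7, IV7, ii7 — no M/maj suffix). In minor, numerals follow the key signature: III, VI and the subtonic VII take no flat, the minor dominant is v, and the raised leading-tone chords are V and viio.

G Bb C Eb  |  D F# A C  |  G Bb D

G-Bb-C-Eb: root C is the subdominant; minor seventh chord there is iv43.
D-F#-A-C has root D, degree 5 in G minor, so V7.
G-Bb-D: minor triad on G = scale degree 1 → i.

iv43 - V7 - i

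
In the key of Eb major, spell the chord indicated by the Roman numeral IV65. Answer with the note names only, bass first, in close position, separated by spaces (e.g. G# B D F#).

The numeral's case and figure indicate a major seventh chord. In Eb major its root, the subdominant, is Ab.
That chord is spelled Ab-C-Eb-G.
With the 65 figure the chord is in first inversion; from the bass C upward in close position it reads C-Eb-G-Ab.

C Eb G Ab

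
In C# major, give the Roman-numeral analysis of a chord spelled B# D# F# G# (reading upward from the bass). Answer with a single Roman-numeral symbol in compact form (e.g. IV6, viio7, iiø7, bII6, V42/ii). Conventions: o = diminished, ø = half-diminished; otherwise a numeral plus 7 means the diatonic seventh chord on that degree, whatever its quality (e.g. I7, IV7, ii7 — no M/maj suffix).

Stacked in thirds the chord is G#-B#-D#-F#: a dominant seventh chord on G#.
In C# major, G# is the dominant; the diatonic dominant seventh chord there is V7.
With B# in the bass the chord is in first inversion, so the figured bass is 65.

V65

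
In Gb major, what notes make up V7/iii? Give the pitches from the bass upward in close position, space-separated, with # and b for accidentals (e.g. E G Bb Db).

F A C Eb

V7/iii is a secondary dominant — the dominant seventh of iii. iii in Gb major is Bb, so the applied chord's root is F, a perfect fifth above.
Building a dominant seventh chord on F gives F-A-C-Eb.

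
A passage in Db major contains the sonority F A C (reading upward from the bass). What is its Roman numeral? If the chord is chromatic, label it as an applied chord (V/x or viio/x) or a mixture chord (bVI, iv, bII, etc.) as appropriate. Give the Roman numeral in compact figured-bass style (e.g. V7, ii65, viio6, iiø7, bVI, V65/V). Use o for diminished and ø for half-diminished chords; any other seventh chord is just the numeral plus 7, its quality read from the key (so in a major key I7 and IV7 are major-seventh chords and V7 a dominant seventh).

V/vi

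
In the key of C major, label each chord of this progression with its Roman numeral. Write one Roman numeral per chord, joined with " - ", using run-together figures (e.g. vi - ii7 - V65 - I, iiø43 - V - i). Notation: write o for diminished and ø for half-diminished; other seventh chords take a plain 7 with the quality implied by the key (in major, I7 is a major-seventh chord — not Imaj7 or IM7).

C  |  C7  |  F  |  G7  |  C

I - V7/IV - IV - V7 - I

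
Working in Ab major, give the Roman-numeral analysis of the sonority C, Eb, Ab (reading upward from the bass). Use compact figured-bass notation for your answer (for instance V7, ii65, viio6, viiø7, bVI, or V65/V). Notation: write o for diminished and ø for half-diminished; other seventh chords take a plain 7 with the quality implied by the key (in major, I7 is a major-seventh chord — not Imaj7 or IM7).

Stacked in thirds the chord is Ab-C-Eb: a major triad on Ab.
In Ab major, Ab is the tonic; the diatonic major triad there is I.
With C in the bass the chord is in first inversion, so the figured bass is 6.

I6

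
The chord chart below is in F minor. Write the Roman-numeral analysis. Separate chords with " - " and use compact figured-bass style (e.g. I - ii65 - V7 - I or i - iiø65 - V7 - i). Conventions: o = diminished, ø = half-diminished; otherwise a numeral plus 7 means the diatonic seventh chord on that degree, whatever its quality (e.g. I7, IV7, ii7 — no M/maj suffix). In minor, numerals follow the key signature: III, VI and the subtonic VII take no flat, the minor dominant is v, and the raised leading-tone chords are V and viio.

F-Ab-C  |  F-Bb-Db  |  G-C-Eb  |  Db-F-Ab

i - iv64 - v64 - VI

F-Ab-C has root F, degree 1 in F minor, so i.
F-Bb-Db: minor triad on Bb = scale degree 4 → iv64.
G-C-Eb has root C, degree 5 in F minor, so v64.
Db-F-Ab: root Db is the submediant; major triad there is VI.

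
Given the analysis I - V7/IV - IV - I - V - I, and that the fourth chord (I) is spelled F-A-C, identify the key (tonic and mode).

F major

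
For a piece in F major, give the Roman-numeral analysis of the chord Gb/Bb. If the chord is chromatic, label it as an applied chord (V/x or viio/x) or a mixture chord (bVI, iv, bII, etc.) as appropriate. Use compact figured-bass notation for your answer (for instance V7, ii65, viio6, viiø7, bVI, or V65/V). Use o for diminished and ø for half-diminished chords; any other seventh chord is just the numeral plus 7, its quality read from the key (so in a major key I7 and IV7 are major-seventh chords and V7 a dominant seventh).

bII6

The pitches Gb-Bb-Db form a major triad rooted on Gb.
Gb is the lowered second degree of F major (diatonic 2 would be G). This is the Neapolitan sixth — a major triad on the lowered second degree, here in its customary first inversion.
With Bb in the bass the chord is in first inversion, so the figured bass is 6.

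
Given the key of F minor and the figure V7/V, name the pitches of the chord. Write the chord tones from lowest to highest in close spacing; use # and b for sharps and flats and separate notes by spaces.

G B D F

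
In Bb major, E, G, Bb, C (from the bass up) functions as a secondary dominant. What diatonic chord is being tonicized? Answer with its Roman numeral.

V

The chord is a dominant seventh chord on C.
A dominant resolves down a perfect fifth: C → F. In Bb major, F is scale degree 5, i.e. V.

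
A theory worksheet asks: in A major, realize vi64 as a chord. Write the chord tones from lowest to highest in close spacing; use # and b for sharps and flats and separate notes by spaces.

In A major, scale degree 6 is F#, and the diatonic chord built there is a minor triad.
Stacking thirds from F# gives F#-A-C#.
With the 64 figure the chord is in second inversion; from the bass C# upward in close position it reads C#-F#-A.

C# F# A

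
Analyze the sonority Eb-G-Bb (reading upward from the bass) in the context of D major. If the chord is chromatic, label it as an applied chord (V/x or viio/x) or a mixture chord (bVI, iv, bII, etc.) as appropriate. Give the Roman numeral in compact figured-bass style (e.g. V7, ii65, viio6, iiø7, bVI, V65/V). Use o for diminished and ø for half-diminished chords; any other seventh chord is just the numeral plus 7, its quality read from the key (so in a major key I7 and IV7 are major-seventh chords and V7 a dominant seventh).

bII

Stacked in thirds the chord is Eb-G-Bb: a major triad on Eb.
Eb is the lowered second degree of D major (diatonic 2 would be E). This is the Neapolitan chord — a major triad on the lowered second degree.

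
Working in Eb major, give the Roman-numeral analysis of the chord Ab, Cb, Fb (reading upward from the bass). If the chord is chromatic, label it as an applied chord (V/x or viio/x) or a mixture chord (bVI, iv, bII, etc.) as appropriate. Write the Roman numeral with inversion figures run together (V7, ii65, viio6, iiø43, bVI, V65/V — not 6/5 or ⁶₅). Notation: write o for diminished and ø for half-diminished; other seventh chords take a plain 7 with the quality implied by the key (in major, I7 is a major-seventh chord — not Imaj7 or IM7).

bII6

Stacked in thirds the chord is Fb-Ab-Cb: a major triad on Fb.
Fb is the lowered second degree of Eb major (diatonic 2 would be F). This is the Neapolitan sixth — a major triad on the lowered second degree, here in its customary first inversion.
With Ab in the bass the chord is in first inversion, so the figured bass is 6.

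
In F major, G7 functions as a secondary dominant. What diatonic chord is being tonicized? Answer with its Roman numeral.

The chord is a dominant seventh chord on G.
A dominant resolves down a perfect fifth: G → C. In F major, C is scale degree 5, i.e. V.

V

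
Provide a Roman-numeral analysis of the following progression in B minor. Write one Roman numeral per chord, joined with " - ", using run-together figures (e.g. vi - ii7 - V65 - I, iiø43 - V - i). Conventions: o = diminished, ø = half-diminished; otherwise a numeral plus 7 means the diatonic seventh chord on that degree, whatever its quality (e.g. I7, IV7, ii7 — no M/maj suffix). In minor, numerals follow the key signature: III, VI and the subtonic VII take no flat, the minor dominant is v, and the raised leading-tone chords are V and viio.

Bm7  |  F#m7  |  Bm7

Bm7: root B is the tonic; minor seventh chord there is i7.
F#m7: minor seventh chord on F# = scale degree 5 → v7.
Bm7 has root B, degree 1 in B minor, so i7.

i7 - v7 - i7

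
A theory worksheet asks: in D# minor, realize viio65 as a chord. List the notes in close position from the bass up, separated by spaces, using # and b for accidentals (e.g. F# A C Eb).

In D# minor, the leading-tone chord is built on the raised seventh degree, C##.
Stacking thirds from C## gives C##-E#-G#-B.
The figured bass 65 indicates first inversion, placing the third (E#) in the bass: E#-G#-B-C##.

E# G# B C##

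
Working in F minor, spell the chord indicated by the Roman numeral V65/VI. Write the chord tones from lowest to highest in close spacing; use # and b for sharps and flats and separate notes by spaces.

V65/VI is a secondary dominant — the dominant seventh of VI. VI in F minor is Db, so the applied chord's root is Ab, a perfect fifth above.
Building a dominant seventh chord on Ab gives Ab-C-Eb-Gb.
With the 65 figure the chord is in first inversion; from the bass C upward in close position it reads C-Eb-Gb-Ab.

C Eb Gb Ab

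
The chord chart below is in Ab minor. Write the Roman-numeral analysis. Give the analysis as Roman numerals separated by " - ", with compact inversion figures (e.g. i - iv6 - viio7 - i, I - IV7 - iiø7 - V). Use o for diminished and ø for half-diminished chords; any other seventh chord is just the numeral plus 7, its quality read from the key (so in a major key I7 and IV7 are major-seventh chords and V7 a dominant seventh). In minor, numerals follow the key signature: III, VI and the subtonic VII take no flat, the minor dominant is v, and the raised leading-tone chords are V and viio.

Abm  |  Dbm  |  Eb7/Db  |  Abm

Abm: root Ab is the tonic; minor triad there is i.
Dbm: root Db is the subdominant; minor triad there is iv.
Eb7/Db has root Eb, degree 5 in Ab minor, so V42.
Abm: minor triad on Ab = scale degree 1 → i.

i - iv - V42 - i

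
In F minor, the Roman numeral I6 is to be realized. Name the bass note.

I in F minor has root F; the chord is F-A-C.
The figure 6 means first inversion — the third is in the bass.

A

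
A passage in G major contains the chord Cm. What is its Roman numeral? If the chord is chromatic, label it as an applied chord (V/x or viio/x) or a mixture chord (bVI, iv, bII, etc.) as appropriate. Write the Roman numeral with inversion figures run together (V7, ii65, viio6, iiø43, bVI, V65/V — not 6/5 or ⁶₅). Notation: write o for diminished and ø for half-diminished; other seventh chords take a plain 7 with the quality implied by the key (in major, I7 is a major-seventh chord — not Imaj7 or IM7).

iv

The pitches C-Eb-G form a minor triad rooted on C.
C is the fourth degree of G major. This is the minor subdominant, borrowed from the parallel minor.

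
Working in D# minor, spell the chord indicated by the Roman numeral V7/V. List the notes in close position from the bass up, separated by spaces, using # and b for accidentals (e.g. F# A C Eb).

E# G## B# D#

The slash means an applied dominant: we want the dominant of V. In D# minor, V is A# major, and its dominant is built on E#.
Building a dominant seventh chord on E# gives E#-G##-B#-D#.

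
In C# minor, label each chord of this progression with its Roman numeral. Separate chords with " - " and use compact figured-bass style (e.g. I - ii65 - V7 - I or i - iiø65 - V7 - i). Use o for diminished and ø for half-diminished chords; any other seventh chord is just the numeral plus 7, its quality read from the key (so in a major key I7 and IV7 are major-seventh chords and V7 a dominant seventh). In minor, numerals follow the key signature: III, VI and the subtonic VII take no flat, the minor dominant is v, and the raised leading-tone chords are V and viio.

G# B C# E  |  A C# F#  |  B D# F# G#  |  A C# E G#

i43 - iv6 - v65 - VI7

G#-B-C#-E: minor seventh chord on C# = scale degree 1 → i43.
A-C#-F#: minor triad on F# = scale degree 4 → iv6.
B-D#-F#-G#: root G# is the dominant; minor seventh chord there is v65.
A-C#-E-G#: root A is the submediant; major seventh chord there is VI7.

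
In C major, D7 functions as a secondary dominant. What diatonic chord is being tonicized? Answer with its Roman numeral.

The chord is a dominant seventh chord on D.
A dominant resolves down a perfect fifth: D → G. In C major, G is scale degree 5, i.e. V.

V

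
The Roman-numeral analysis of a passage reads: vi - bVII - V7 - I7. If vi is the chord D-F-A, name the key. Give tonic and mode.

The chord Dm is a minor triad rooted on D; its label is vi.
Counting down 5 scale steps from D places the tonic on F; a minor triad on degree 6 is diatonic only in major.

F major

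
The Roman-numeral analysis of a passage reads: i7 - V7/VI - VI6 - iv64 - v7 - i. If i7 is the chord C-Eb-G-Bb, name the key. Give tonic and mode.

The chord Cm7 is a minor seventh chord rooted on C; its label is i7.
If C is scale degree 1 and the mode makes that degree carry a minor seventh chord, the tonic is C and the mode is minor.

C minor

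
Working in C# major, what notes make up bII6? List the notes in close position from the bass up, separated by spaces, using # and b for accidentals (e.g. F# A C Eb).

bII6 is the Neapolitan sixth — a major triad on the lowered second degree, here in its customary first inversion. In C# major that root is D.
So the chord is D-F#-A.
The figured bass 6 indicates first inversion, placing the third (F#) in the bass: F#-A-D.

F# A D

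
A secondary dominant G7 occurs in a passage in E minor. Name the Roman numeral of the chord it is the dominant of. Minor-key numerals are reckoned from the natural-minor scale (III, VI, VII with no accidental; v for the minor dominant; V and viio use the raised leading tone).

VI

The chord is a dominant seventh chord on G.
A dominant resolves down a perfect fifth: G → C. In E minor, C is scale degree 6, i.e. VI.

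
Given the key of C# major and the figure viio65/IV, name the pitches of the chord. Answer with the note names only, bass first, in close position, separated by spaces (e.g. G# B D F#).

G# B D E#

The slash marks an applied leading-tone chord: viio of IV. In C# major, IV is F#, so the leading tone to it is E#, a half step below.
Building a fully diminished seventh chord on E# gives E#-G#-B-D.
The figured bass 65 indicates first inversion, placing the third (G#) in the bass: G#-B-D-E#.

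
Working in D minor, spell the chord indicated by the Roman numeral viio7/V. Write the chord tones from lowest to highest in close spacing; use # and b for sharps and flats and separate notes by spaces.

G# B D F

The slash marks an applied leading-tone chord: viio of V. In D minor, V is A, so the leading tone to it is G#, a half step below.
Building a fully diminished seventh chord on G# gives G#-B-D-F.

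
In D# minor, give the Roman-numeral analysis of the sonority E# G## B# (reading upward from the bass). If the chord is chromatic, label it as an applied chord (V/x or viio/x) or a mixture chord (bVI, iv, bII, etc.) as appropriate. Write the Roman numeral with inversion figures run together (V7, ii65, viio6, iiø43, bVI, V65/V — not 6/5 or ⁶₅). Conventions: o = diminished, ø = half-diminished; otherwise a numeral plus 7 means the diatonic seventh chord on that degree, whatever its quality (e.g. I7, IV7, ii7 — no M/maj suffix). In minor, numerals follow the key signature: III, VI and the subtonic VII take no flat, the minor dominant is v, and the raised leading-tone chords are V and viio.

V/V

Stacked in thirds the chord is E#-G##-B#: a major triad on E#.
E# is not a diatonic chord root with this quality in D# minor, but it lies a perfect fifth above A# (V), so the chord functions as an applied dominant of V.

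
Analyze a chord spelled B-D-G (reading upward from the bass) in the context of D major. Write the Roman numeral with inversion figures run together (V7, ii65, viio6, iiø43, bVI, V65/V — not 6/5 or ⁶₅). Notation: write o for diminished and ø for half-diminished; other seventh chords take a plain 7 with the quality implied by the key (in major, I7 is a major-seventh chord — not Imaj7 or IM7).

IV6

Stacked in thirds the chord is G-B-D: a major triad on G.
G is scale degree 4 in D major, and a major triad on that degree is written IV.
With B in the bass the chord is in first inversion, so the figured bass is 6.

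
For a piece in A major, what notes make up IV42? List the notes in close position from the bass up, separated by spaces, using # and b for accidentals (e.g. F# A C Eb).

C# D F# A

The numeral's case and figure indicate a major seventh chord. In A major its root, the subdominant, is D.
Stacking thirds from D gives D-F#-A-C#.
The figured bass 42 indicates third inversion, placing the seventh (C#) in the bass: C#-D-F#-A.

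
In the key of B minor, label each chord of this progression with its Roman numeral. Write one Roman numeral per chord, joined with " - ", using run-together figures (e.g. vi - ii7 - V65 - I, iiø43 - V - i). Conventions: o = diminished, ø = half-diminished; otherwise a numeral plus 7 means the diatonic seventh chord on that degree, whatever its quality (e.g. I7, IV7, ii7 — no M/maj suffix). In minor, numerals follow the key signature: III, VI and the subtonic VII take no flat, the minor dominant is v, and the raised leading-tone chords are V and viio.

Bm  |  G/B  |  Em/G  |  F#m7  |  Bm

i - VI6 - iv6 - v7 - i

Bm: minor triad on B = scale degree 1 → i.
G/B: root G is the submediant; major triad there is VI6.
Em/G: minor triad on E = scale degree 4 → iv6.
F#m7: root F# is the dominant; minor seventh chord there is v7.
Bm: minor triad on B = scale degree 1 → i.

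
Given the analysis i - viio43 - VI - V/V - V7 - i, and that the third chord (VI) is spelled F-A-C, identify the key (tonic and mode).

A minor

The chord F is a major triad rooted on F; its label is VI.
VI on F implies F is the submediant; that puts the tonic at A, and the uppercase numeral fits minor mode.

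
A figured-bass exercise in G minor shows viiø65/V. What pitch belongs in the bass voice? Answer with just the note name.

E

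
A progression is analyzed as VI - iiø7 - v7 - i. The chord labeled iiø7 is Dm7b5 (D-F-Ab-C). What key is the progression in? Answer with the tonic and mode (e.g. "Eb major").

C minor

The chord Dm7b5 is a half-diminished seventh chord rooted on D; its label is iiø7.
iiø7 on D implies D is the supertonic; that puts the tonic at C, and the lowercase numeral fits minor mode.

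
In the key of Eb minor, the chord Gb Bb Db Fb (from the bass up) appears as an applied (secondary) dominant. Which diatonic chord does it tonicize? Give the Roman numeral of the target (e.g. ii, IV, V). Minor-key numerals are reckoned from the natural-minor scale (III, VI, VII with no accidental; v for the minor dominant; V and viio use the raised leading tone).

VI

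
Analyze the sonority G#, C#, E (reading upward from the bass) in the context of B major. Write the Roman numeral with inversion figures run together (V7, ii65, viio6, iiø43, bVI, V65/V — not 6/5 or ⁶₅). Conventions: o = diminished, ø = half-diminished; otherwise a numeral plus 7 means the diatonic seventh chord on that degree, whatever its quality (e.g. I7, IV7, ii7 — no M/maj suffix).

ii64

Stacked in thirds the chord is C#-E-G#: a minor triad on C#.
In B major, C# is the supertonic; the diatonic minor triad there is ii.
With G# in the bass the chord is in second inversion, so the figured bass is 64.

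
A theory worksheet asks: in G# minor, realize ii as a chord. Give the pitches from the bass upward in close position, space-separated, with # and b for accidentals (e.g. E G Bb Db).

A# C# E#

ii is the minor supertonic, borrowed from the parallel major (the Dorian ii). In G# minor that root is A#.
So the chord is A#-C#-E#.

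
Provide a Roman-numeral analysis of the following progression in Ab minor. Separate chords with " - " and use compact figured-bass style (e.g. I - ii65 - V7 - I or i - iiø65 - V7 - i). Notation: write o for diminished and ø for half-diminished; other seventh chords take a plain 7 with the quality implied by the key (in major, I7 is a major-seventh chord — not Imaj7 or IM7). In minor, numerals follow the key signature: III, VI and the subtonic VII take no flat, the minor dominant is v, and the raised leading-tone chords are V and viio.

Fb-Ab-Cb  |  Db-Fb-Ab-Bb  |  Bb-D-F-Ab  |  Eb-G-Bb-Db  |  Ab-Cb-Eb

Fb-Ab-Cb: root Fb is the submediant; major triad there is VI.
Db-Fb-Ab-Bb: half-diminished seventh chord on Bb = scale degree 2 → iiø65.
Bb-D-F-Ab is the secondary dominant of V (dominant seventh chord on Bb): V7/V.
Eb-G-Bb-Db: root Eb is the dominant; dominant seventh chord there is V7.
Ab-Cb-Eb: root Ab is the tonic; minor triad there is i.

VI - iiø65 - V7/V - V7 - i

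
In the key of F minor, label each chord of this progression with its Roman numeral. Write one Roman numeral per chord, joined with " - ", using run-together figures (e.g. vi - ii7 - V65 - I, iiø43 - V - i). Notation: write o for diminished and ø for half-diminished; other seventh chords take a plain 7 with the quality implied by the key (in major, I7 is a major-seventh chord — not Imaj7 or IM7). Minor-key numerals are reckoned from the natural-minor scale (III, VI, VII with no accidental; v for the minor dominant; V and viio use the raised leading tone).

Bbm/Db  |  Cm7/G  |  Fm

iv6 - v43 - i

Bbm/Db has root Bb, degree 4 in F minor, so iv6.
Cm7/G: minor seventh chord on C = scale degree 5 → v43.
Fm: minor triad on F = scale degree 1 → i.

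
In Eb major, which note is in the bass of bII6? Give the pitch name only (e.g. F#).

bII in Eb major has root Fb; the chord is Fb-Ab-Cb.
The figure 6 means first inversion — the third is in the bass.

Ab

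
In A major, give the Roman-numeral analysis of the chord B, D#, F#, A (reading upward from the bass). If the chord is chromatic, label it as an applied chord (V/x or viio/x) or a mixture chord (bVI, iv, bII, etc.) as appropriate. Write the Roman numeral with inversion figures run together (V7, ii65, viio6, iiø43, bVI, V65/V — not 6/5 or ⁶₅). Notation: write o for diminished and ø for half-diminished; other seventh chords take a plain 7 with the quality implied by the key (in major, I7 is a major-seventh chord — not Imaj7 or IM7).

V7/V

Stacked in thirds the chord is B-D#-F#-A: a dominant seventh chord on B.
B is not a diatonic chord root with this quality in A major, but it lies a perfect fifth above E (V), so the chord functions as an applied dominant of V.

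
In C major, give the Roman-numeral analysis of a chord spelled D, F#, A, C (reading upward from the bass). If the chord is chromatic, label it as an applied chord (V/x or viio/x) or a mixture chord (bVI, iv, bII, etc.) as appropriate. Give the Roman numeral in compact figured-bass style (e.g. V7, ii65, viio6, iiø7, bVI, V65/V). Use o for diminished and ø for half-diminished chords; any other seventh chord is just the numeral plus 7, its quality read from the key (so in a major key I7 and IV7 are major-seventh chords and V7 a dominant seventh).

V7/V

The pitches D-F#-A-C form a dominant seventh chord rooted on D.
D is not a diatonic chord root with this quality in C major, but it lies a perfect fifth above G (V), so the chord functions as an applied dominant of V.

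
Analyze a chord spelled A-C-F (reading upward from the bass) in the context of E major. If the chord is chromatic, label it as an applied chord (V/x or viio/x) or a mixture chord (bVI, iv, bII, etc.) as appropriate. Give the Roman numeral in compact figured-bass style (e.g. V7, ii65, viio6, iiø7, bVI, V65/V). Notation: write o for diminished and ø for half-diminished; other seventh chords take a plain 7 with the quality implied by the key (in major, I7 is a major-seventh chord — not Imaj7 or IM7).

The pitches F-A-C form a major triad rooted on F.
F is the lowered second degree of E major (diatonic 2 would be F#). This is the Neapolitan sixth — a major triad on the lowered second degree, here in its customary first inversion.
With A in the bass the chord is in first inversion, so the figured bass is 6.

bII6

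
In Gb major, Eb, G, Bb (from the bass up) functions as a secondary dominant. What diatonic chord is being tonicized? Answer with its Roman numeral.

ii

The chord is a major triad on Eb.
A dominant resolves down a perfect fifth: Eb → Ab. In Gb major, Ab is scale degree 2, i.e. ii.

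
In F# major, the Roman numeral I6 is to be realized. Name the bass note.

A#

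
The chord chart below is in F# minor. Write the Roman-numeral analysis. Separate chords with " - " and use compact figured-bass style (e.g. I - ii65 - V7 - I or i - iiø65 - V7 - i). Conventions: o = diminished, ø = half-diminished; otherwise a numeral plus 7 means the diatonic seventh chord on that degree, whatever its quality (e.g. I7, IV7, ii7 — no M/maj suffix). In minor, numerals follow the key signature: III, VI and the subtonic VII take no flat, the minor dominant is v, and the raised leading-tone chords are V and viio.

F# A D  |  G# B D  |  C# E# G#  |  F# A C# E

VI6 - iio - V - i7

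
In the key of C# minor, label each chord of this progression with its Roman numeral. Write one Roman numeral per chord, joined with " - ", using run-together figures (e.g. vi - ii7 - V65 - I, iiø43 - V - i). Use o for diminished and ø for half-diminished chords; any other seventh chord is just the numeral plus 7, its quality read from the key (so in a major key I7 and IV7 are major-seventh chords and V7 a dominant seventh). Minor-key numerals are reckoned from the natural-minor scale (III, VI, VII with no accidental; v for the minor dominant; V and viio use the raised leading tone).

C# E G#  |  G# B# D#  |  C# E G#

i - V - i

C#-E-G#: minor triad on C# = scale degree 1 → i.
G#-B#-D#: root G# is the dominant; major triad there is V.
C#-E-G# has root C#, degree 1 in C# minor, so i.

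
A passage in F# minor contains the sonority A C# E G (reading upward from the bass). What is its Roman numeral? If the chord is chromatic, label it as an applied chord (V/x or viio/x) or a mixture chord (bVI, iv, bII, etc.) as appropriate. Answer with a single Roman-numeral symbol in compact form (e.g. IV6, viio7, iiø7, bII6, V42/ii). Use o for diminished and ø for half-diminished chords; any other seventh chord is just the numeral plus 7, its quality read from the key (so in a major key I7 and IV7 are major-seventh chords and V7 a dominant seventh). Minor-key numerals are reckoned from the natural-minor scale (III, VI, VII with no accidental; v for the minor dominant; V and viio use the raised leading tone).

Stacked in thirds the chord is A-C#-E-G: a dominant seventh chord on A.
A is not a diatonic chord root with this quality in F# minor, but it lies a perfect fifth above D (VI), so the chord functions as an applied dominant of VI.

V7/VI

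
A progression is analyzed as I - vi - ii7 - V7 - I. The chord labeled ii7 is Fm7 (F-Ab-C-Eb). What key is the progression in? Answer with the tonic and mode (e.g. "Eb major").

Eb major

ii7 is given as F-Ab-C-Eb — a minor seventh chord with root F.
Counting down one scale step from F places the tonic on Eb; a minor seventh chord on degree 2 is diatonic only in major.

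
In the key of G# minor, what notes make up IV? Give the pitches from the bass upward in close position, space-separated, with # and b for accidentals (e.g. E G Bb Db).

C# E# G#

Scale degree 4 in G# minor is C#; here the chord built on it is altered to a major triad. IV is the major subdominant, borrowed from the parallel major.
So the chord is C#-E#-G#.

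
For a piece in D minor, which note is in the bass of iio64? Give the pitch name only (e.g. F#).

iio in D minor has root E; the chord is E-G-Bb.
The figure 64 means second inversion — the fifth is in the bass.

Bb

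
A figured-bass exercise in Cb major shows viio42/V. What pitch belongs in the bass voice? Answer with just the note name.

The applied chord viio42/V is rooted on F: F-Ab-Cb-Ebb.
The figure 42 means third inversion — the seventh is in the bass.

Ebb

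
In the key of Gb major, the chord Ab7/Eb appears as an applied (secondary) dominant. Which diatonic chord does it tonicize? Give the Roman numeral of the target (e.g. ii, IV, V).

V

The chord is a dominant seventh chord on Ab.
A dominant resolves down a perfect fifth: Ab → Db. In Gb major, Db is scale degree 5, i.e. V.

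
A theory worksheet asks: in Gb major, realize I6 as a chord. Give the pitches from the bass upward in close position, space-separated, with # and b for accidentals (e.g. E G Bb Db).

Bb Db Gb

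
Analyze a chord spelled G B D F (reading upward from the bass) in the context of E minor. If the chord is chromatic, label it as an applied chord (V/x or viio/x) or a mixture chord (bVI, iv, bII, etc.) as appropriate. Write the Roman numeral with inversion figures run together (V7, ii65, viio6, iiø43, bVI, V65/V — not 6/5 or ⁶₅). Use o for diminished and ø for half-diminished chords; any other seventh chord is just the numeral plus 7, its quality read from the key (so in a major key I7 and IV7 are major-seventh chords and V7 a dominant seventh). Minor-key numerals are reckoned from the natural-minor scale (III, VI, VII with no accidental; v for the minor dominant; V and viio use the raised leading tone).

V7/VI

Stacked in thirds the chord is G-B-D-F: a dominant seventh chord on G.
G is not a diatonic chord root with this quality in E minor, but it lies a perfect fifth above C (VI), so the chord functions as an applied dominant of VI.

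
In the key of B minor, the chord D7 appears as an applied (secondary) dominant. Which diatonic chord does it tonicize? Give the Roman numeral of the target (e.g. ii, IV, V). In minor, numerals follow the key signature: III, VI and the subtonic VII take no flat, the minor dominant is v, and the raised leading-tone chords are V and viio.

The chord is a dominant seventh chord on D.
A dominant resolves down a perfect fifth: D → G. In B minor, G is scale degree 6, i.e. VI.

VI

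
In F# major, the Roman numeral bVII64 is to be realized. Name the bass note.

B

bVII in F# major has root E; the chord is E-G#-B.
The figure 64 means second inversion — the fifth is in the bass.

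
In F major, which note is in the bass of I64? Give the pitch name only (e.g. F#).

C

I in F major has root F; the chord is F-A-C.
The figure 64 means second inversion — the fifth is in the bass.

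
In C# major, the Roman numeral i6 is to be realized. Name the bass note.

i in C# major has root C#; the chord is C#-E-G#.
The figure 6 means first inversion — the third is in the bass.

E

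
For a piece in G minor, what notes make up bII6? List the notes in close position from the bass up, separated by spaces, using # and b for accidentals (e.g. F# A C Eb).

C Eb Ab

bII6 is the Neapolitan sixth — a major triad on the lowered second degree, here in its customary first inversion. In G minor that root is Ab.
So the chord is Ab-C-Eb, a major triad.
With the 6 figure the chord is in first inversion; from the bass C upward in close position it reads C-Eb-Ab.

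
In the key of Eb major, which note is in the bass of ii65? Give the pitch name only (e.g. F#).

Ab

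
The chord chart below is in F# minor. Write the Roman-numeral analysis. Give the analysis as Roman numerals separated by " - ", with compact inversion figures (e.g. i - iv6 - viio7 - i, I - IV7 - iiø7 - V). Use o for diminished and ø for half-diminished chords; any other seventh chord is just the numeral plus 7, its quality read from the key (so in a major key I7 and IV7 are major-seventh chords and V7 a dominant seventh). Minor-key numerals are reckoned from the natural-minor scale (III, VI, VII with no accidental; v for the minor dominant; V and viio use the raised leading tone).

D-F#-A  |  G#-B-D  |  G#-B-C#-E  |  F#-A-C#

D-F#-A: root D is the submediant; major triad there is VI.
G#-B-D: diminished triad on G# = scale degree 2 → iio.
G#-B-C#-E has root C#, degree 5 in F# minor, so v43.
F#-A-C#: minor triad on F# = scale degree 1 → i.

VI - iio - v43 - i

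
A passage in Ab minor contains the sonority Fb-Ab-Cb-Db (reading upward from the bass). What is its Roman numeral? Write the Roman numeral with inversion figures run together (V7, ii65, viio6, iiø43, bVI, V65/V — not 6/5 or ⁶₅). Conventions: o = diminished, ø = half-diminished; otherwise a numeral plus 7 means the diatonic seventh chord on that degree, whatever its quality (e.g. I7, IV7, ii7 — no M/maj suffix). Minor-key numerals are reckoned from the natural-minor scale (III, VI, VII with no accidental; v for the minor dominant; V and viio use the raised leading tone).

Stacked in thirds the chord is Db-Fb-Ab-Cb: a minor seventh chord on Db.
In Ab minor, Db is the subdominant; the diatonic minor seventh chord there is iv7.
With Fb in the bass the chord is in first inversion, so the figured bass is 65.

iv65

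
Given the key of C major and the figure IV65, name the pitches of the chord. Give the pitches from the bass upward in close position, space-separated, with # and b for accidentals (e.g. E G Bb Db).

In C major, scale degree 4 is F, and the diatonic chord built there is a major seventh chord.
That chord is spelled F-A-C-E.
With the 65 figure the chord is in first inversion; from the bass A upward in close position it reads A-C-E-F.

A C E F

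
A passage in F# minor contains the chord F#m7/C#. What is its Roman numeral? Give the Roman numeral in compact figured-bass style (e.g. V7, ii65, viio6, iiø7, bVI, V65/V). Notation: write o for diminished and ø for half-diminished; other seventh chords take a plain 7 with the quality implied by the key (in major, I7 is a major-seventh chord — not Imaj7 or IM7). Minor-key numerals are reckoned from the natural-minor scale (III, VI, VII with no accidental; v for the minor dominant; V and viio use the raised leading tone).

i43

Stacked in thirds the chord is F#-A-C#-E: a minor seventh chord on F#.
In F# minor, F# is the tonic; the diatonic minor seventh chord there is i7.
With C# in the bass the chord is in second inversion, so the figured bass is 43.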